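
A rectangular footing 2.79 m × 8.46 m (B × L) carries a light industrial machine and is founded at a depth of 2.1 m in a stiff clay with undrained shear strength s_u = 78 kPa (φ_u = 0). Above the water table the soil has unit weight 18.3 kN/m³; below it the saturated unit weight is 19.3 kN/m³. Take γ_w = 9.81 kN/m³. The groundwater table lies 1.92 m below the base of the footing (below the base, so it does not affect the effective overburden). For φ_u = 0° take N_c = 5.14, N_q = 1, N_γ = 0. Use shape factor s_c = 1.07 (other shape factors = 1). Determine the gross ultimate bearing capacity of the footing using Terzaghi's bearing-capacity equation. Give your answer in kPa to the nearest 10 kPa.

q = γ·D_f = 18.3 × 2.1 = 38.43 kPa.
c·N_c·s_c = 78 × 5.14 × 1.07 = 428.98 kPa
q·N_q = 38.43 × 1 = 38.43 kPa
q_ult = 428.98 + 38.43 = 467.41 kPa.

q_ult ≈ 470 kPa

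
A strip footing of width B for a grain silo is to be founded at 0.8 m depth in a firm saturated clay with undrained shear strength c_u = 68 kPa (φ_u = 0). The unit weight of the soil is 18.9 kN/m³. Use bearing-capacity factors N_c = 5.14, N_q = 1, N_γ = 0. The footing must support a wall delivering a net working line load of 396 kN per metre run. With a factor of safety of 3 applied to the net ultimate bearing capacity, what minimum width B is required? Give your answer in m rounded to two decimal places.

B = 3.40 m

q = γ·D_f = 18.9 × 0.8 = 15.12 kPa.
c·N_c = 68 × 5.14 = 349.52 kPa
q·N_q = 15.12 × 1 = 15.12 kPa
q_ult = 349.52 + 15.12 = 364.64 kPa.
For φ = 0 the ½γBN_γ term vanishes, so q_ult is independent of B. q_net = 364.64 − 15.12 = 349.52 kPa; q_all(net) = 349.52/3 = 116.51 kPa.
Required width B = w / q_all(net) = 396 / 116.51 = 3.399 m.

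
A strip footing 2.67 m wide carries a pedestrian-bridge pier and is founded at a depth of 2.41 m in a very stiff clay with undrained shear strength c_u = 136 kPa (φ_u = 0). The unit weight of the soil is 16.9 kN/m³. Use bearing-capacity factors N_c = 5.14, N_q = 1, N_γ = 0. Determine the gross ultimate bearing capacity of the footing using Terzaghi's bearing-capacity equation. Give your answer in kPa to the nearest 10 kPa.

q_ult ≈ 740 kPa

Effective surcharge at the founding depth q = γ·D_f = 16.9 × 2.41 = 40.729 kPa.
q_ult = c·N_c + q·N_q
     = 136 × 5.14 + 40.729 × 1
     = 699.04 + 40.729 = 739.77 kPa.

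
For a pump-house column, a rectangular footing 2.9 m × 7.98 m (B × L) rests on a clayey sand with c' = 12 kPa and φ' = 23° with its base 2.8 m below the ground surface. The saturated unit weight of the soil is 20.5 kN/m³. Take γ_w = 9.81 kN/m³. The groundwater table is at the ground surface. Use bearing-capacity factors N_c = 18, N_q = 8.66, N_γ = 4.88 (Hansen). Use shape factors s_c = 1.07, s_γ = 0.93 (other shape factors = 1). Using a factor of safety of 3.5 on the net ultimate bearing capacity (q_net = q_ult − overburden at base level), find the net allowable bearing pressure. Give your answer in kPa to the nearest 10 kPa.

γ' = 20.5 − 9.81 = 10.69 kN/m³ (submerged throughout). q = 10.69 × 2.8 = 29.932 kPa; the same γ' applies in the ½γBN_γ term.
c·N_c·s_c = 12 × 18 × 1.07 = 231.12 kPa
q·N_q = 29.932 × 8.66 = 259.21 kPa
0.5·γ·B·N_γ·s_γ = 0.5 × 10.69 × 2.9 × 4.88 × 0.93 = 70.347 kPa
q_ult = 231.12 + 259.21 + 70.347 = 560.68 kPa.
q_net = 560.68 − 29.932 = 530.75 kPa.
q_all(net) = 530.75 / 3.5 = 151.64 kPa.

q_all(net) ≈ 150 kPa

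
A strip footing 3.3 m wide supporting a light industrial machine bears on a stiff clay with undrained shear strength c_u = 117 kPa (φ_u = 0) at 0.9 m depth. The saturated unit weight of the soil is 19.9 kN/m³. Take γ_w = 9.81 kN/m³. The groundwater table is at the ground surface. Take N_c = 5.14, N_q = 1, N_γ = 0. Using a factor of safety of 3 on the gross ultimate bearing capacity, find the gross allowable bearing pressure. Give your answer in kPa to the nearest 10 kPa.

γ' = 19.9 − 9.81 = 10.09 kN/m³ (submerged throughout). q = 10.09 × 0.9 = 9.081 kPa.
c·N_c = 117 × 5.14 = 601.38 kPa
q·N_q = 9.081 × 1 = 9.081 kPa
q_ult = 601.38 + 9.081 = 610.46 kPa.
q_all = 610.46 / 3 = 203.49 kPa.

q_all ≈ 200 kPa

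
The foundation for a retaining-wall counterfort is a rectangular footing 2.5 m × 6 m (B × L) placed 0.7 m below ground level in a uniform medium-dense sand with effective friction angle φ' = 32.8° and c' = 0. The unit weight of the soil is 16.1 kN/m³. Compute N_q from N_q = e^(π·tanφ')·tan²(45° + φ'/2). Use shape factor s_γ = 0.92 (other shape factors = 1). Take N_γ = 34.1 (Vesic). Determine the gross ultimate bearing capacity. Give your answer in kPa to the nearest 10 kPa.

q_ult ≈ 920 kPa

tan32.8° = 0.6445, so N_q = e^(π×0.6445)·tan²(61.4°) = 7.573 × 3.364 = 25.48.
Overburden at base level: q = 16.1 × 0.7 = 11.27 kPa.
Surcharge term q·N_q = 11.27 × 25.477 = 287.12 kPa; self-weight term 0.5·γ·B·N_γ·s_γ = 0.5 × 16.1 × 2.5 × 34.1 × 0.92 = 631.36 kPa.
q_ult = 287.12 + 631.36 = 918.48 kPa.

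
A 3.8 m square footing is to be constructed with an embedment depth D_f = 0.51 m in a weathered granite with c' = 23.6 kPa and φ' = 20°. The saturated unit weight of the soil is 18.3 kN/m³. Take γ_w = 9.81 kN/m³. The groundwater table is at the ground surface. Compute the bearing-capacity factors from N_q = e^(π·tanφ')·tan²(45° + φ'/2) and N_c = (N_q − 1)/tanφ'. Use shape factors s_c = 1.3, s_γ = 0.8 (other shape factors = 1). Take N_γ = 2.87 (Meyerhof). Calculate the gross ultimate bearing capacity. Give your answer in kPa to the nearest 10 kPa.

q_ult ≈ 520 kPa

tan20° = 0.364, so N_q = e^(π×0.364)·tan²(55°) = 3.138 × 2.04 = 6.4.
N_c = (6.4 − 1)/tan20° = 14.83.
γ' = 18.3 − 9.81 = 8.49 kN/m³ (submerged throughout). q = 8.49 × 0.51 = 4.3299 kPa; the same γ' applies in the ½γBN_γ term.
c·N_c·s_c = 23.6 × 14.835 × 1.3 = 455.13 kPa
q·N_q = 4.3299 × 6.3994 = 27.709 kPa
0.5·γ·B·N_γ·s_γ = 0.5 × 8.49 × 3.8 × 2.87 × 0.8 = 37.037 kPa
q_ult = 455.13 + 27.709 + 37.037 = 519.87 kPa.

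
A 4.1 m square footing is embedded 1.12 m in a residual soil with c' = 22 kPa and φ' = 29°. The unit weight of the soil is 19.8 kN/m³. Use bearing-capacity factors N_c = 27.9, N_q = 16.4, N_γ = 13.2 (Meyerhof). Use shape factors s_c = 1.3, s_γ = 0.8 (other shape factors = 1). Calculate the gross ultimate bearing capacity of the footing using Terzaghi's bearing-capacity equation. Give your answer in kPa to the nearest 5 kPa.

q = γ·D_f = 19.8 × 1.12 = 22.176 kPa.
c·N_c·s_c = 22 × 27.9 × 1.3 = 797.94 kPa
q·N_q = 22.176 × 16.4 = 363.69 kPa
0.5·γ·B·N_γ·s_γ = 0.5 × 19.8 × 4.1 × 13.2 × 0.8 = 428.63 kPa
q_ult = 797.94 + 363.69 + 428.63 = 1590.3 kPa.

q_ult ≈ 1590 kPa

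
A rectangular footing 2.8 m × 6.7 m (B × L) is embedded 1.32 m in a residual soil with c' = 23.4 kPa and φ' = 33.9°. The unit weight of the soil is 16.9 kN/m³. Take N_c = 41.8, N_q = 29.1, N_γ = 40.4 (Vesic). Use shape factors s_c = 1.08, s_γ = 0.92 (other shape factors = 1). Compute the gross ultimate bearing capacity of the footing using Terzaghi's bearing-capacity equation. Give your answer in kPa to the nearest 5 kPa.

q_ult ≈ 2585 kPa

Effective surcharge at the founding depth q = γ·D_f = 16.9 × 1.32 = 22.308 kPa.
q_ult = c·N_c·s_c + q·N_q + 0.5·γ·B·N_γ·s_γ
     = 23.4 × 41.8 × 1.08 + 22.308 × 29.1 + 0.5 × 16.9 × 2.8 × 40.4 × 0.92
     = 1056.4 + 649.16 + 879.39 = 2584.9 kPa.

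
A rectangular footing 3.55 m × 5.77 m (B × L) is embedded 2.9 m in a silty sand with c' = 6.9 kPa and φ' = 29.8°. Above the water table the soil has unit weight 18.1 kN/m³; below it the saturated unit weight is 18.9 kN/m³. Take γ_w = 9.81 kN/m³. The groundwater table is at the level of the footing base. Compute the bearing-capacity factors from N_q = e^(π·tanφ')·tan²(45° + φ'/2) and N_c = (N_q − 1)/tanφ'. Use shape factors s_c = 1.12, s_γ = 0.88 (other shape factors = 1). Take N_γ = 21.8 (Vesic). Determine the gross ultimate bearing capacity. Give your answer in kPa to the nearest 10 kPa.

tan29.8° = 0.5727, so N_q = e^(π×0.5727)·tan²(59.9°) = 6.045 × 2.976 = 17.99.
N_c = (17.99 − 1)/tan29.8° = 29.66.
q = γ·D_f = 18.1 × 2.9 = 52.49 kPa.
For the ½γBN_γ term take γ' = 18.9 − 9.81 = 9.09 kN/m³ (soil below base is submerged).
c·N_c·s_c = 6.9 × 29.665 × 1.12 = 229.25 kPa
q·N_q = 52.49 × 17.989 = 944.25 kPa
0.5·γ·B·N_γ·s_γ = 0.5 × 9.09 × 3.55 × 21.8 × 0.88 = 309.53 kPa
q_ult = 229.25 + 944.25 + 309.53 = 1483 kPa.

q_ult ≈ 1480 kPa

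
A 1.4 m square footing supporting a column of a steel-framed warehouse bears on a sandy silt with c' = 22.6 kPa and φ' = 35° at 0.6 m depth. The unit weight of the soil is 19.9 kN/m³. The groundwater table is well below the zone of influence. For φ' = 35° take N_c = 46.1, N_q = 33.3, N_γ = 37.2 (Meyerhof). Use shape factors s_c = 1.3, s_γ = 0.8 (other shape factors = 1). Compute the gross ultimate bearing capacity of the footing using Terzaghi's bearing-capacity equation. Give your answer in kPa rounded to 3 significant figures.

q_ult ≈ 2170 kPa

q = γ·D_f = 19.9 × 0.6 = 11.94 kPa.
c·N_c·s_c = 22.6 × 46.1 × 1.3 = 1354.4 kPa
q·N_q = 11.94 × 33.3 = 397.6 kPa
0.5·γ·B·N_γ·s_γ = 0.5 × 19.9 × 1.4 × 37.2 × 0.8 = 414.56 kPa
q_ult = 1354.4 + 397.6 + 414.56 = 2166.6 kPa.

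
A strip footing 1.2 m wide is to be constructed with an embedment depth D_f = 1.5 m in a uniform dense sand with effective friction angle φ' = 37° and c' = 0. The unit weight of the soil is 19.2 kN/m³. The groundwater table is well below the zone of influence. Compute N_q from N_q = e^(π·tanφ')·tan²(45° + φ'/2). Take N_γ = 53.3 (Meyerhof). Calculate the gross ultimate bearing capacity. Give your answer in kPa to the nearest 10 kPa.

tan37° = 0.7536, so N_q = e^(π×0.7536)·tan²(63.5°) = 10.669 × 4.023 = 42.92.
Overburden at base level: q = 19.2 × 1.5 = 28.8 kPa.
Surcharge term q·N_q = 28.8 × 42.92 = 1236.1 kPa; self-weight term 0.5·γ·B·N_γ = 0.5 × 19.2 × 1.2 × 53.3 = 614.02 kPa.
q_ult = 1236.1 + 614.02 = 1850.1 kPa.

q_ult ≈ 1850 kPa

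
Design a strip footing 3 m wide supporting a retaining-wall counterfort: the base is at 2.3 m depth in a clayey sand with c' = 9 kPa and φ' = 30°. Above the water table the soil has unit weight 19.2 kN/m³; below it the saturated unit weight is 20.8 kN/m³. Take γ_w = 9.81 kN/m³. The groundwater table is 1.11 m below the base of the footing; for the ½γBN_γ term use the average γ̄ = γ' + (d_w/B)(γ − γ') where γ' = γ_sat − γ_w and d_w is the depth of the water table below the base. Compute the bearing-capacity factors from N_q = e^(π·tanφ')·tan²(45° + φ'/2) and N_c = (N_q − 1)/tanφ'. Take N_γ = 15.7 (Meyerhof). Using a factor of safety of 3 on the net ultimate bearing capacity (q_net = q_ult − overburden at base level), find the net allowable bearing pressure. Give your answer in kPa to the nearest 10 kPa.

N_q = e^(π·tan30°)·tan²(60°) = 18.4; N_c = (N_q − 1)/tanφ' = 30.14.
Effective surcharge at the founding depth q = γ·D_f = 19.2 × 2.3 = 44.16 kPa.
With d_w = 1.11 m < B, γ̄ = 10.99 + (1.11/3) × (19.2 − 10.99) = 14.028 kN/m³.
q_ult = c·N_c + q·N_q + 0.5·γ·B·N_γ
     = 9 × 30.14 + 44.16 × 18.401 + 0.5 × 14.028 × 3 × 15.7
     = 271.26 + 812.59 + 330.35 = 1414.2 kPa.
q_net = 1414.2 − 44.16 = 1370 kPa.
q_all(net) = 1370 / 3 = 456.68 kPa.

q_all(net) ≈ 460 kPa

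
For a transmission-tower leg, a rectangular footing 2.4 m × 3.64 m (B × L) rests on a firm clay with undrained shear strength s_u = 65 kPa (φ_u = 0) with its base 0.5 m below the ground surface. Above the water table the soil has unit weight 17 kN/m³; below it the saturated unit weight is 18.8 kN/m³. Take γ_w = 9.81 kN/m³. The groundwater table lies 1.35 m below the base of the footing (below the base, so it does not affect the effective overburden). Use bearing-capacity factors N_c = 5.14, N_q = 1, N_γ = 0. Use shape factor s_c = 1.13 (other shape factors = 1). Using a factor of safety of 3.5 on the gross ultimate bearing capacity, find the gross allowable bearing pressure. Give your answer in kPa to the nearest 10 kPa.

q_all ≈ 110 kPa

Overburden at base level: q = 17 × 0.5 = 8.5 kPa.
Cohesion term c·N_c·s_c = 65 × 5.14 × 1.13 = 377.53 kPa; surcharge term q·N_q = 8.5 × 1 = 8.5 kPa.
q_ult = 377.53 + 8.5 = 386.03 kPa.
q_all = 386.03 / 3.5 = 110.3 kPa.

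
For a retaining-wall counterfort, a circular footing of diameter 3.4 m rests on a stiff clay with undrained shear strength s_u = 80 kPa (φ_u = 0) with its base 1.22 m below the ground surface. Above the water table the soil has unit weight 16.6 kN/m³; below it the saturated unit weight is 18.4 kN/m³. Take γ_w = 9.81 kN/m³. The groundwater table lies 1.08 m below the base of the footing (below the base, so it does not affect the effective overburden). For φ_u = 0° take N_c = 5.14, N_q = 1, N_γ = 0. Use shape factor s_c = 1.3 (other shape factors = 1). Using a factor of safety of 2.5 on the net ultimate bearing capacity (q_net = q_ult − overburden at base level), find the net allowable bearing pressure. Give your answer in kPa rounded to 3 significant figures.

q = γ·D_f = 16.6 × 1.22 = 20.252 kPa.
c·N_c·s_c = 80 × 5.14 × 1.3 = 534.56 kPa
q·N_q = 20.252 × 1 = 20.252 kPa
q_ult = 534.56 + 20.252 = 554.81 kPa.
q_net = 554.81 − 20.252 = 534.56 kPa.
q_all(net) = 534.56 / 2.5 = 213.82 kPa.

q_all(net) ≈ 214 kPa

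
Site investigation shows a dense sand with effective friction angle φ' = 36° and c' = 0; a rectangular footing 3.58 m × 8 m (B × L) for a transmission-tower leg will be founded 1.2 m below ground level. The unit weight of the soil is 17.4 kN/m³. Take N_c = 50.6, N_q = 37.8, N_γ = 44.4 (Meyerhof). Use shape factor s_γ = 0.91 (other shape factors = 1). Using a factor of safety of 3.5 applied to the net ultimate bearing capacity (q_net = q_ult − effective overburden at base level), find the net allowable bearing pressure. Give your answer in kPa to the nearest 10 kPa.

q_all(net) ≈ 580 kPa

q = γ·D_f = 17.4 × 1.2 = 20.88 kPa.
q·N_q = 20.88 × 37.8 = 789.26 kPa
0.5·γ·B·N_γ·s_γ = 0.5 × 17.4 × 3.58 × 44.4 × 0.91 = 1258.4 kPa
q_ult = 789.26 + 1258.4 = 2047.7 kPa.
Net ultimate: q_net = 2047.7 − 20.88 = 2026.8 kPa.
q_all(net) = 2026.8 / 3.5 = 579.09 kPa.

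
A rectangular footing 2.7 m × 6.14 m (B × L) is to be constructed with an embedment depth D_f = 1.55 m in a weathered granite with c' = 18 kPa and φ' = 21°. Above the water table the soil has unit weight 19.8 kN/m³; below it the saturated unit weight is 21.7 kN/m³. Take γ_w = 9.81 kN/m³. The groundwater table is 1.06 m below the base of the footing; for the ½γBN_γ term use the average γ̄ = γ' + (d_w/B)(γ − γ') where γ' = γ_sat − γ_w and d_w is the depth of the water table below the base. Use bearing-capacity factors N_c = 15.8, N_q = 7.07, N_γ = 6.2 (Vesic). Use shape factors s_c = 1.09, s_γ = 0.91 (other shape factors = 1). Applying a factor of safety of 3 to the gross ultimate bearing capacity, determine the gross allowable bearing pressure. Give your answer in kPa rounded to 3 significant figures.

q_all ≈ 214 kPa

Effective surcharge at the founding depth q = γ·D_f = 19.8 × 1.55 = 30.69 kPa.
With d_w = 1.06 m < B, γ̄ = 11.89 + (1.06/2.7) × (19.8 − 11.89) = 14.995 kN/m³.
q_ult = c·N_c·s_c + q·N_q + 0.5·γ·B·N_γ·s_γ
     = 18 × 15.8 × 1.09 + 30.69 × 7.07 + 0.5 × 14.995 × 2.7 × 6.2 × 0.91
     = 310 + 216.98 + 114.22 = 641.19 kPa.
q_all = q_ult / FS = 641.19 / 3 = 213.73 kPa.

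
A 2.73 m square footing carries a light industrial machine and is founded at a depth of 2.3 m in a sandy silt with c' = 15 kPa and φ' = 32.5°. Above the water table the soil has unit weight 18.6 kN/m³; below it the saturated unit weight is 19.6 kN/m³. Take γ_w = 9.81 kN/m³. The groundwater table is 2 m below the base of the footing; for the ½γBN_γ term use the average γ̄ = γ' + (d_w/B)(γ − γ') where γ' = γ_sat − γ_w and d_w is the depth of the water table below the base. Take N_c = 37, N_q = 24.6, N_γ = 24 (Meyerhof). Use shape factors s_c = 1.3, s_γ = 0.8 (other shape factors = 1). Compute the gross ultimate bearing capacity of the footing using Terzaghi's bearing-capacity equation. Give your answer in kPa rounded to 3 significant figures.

q_ult ≈ 2200 kPa

Overburden at base level: q = 18.6 × 2.3 = 42.78 kPa.
The water table is 2 m below the base (< B = 2.73 m), so the ½γBN_γ term uses γ̄ = γ' + (d_w/B)(γ − γ') = 9.79 + (2/2.73)(18.6 − 9.79) = 16.244 kN/m³.
Cohesion term c·N_c·s_c = 15 × 37 × 1.3 = 721.5 kPa; surcharge term q·N_q = 42.78 × 24.6 = 1052.4 kPa; self-weight term 0.5·γ·B·N_γ·s_γ = 0.5 × 16.244 × 2.73 × 24 × 0.8 = 425.73 kPa.
q_ult = 721.5 + 1052.4 + 425.73 = 2199.6 kPa.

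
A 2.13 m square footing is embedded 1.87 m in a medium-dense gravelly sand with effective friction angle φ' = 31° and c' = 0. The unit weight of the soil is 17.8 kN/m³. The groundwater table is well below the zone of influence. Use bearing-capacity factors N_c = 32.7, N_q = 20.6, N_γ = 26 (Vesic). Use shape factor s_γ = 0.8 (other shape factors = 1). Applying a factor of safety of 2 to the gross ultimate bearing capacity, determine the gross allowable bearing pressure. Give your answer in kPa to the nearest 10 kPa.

Overburden at base level: q = 17.8 × 1.87 = 33.286 kPa.
Surcharge term q·N_q = 33.286 × 20.6 = 685.69 kPa; self-weight term 0.5·γ·B·N_γ·s_γ = 0.5 × 17.8 × 2.13 × 26 × 0.8 = 394.31 kPa.
q_ult = 685.69 + 394.31 = 1080 kPa.
q_all = q_ult / FS = 1080 / 2 = 540 kPa.

q_all ≈ 540 kPa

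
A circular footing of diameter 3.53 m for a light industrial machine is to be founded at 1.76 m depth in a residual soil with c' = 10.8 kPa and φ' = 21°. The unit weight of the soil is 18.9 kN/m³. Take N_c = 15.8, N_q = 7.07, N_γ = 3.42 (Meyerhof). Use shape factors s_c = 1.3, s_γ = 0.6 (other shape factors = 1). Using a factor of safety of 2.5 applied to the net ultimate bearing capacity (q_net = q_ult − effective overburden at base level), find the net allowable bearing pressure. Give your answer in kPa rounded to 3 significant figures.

q = γ·D_f = 18.9 × 1.76 = 33.264 kPa.
c·N_c·s_c = 10.8 × 15.8 × 1.3 = 221.83 kPa
q·N_q = 33.264 × 7.07 = 235.18 kPa
0.5·γ·B·N_γ·s_γ = 0.5 × 18.9 × 3.53 × 3.42 × 0.6 = 68.452 kPa
q_ult = 221.83 + 235.18 + 68.452 = 525.46 kPa.
Net ultimate: q_net = 525.46 − 33.264 = 492.2 kPa.
q_all(net) = 492.2 / 2.5 = 196.88 kPa.

q_all(net) ≈ 197 kPa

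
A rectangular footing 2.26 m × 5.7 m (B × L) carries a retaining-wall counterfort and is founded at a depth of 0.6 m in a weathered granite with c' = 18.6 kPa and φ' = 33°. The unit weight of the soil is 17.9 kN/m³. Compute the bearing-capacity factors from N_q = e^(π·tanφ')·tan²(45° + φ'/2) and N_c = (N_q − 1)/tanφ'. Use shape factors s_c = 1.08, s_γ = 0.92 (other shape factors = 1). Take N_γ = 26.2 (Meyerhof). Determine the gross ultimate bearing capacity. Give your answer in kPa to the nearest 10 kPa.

q_ult ≈ 1540 kPa

tan33° = 0.6494, so N_q = e^(π×0.6494)·tan²(61.5°) = 7.692 × 3.392 = 26.09.
N_c = (26.09 − 1)/tan33° = 38.64.
Overburden at base level: q = 17.9 × 0.6 = 10.74 kPa.
Cohesion term c·N_c·s_c = 18.6 × 38.638 × 1.08 = 776.17 kPa; surcharge term q·N_q = 10.74 × 26.092 = 280.23 kPa; self-weight term 0.5·γ·B·N_γ·s_γ = 0.5 × 17.9 × 2.26 × 26.2 × 0.92 = 487.55 kPa.
q_ult = 776.17 + 280.23 + 487.55 = 1543.9 kPa.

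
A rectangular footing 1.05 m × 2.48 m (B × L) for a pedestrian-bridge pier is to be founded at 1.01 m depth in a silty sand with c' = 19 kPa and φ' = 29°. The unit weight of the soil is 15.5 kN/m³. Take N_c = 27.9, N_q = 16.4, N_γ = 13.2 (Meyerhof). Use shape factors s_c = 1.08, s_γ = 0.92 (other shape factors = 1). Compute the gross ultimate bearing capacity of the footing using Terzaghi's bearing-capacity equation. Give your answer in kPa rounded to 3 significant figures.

Overburden at base level: q = 15.5 × 1.01 = 15.655 kPa.
Cohesion term c·N_c·s_c = 19 × 27.9 × 1.08 = 572.51 kPa; surcharge term q·N_q = 15.655 × 16.4 = 256.74 kPa; self-weight term 0.5·γ·B·N_γ·s_γ = 0.5 × 15.5 × 1.05 × 13.2 × 0.92 = 98.822 kPa.
q_ult = 572.51 + 256.74 + 98.822 = 928.07 kPa.

q_ult ≈ 928 kPa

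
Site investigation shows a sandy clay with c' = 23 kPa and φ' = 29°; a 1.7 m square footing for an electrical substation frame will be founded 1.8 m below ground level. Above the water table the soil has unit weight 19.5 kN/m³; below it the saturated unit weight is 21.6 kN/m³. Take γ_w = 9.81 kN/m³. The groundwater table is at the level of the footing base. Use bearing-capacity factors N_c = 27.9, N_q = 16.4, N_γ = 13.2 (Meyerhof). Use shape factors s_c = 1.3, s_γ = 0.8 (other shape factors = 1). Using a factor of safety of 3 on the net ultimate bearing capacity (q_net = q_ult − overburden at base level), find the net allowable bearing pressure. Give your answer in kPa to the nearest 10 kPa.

q_all(net) ≈ 490 kPa

q = γ·D_f = 19.5 × 1.8 = 35.1 kPa.
For the ½γBN_γ term take γ' = 21.6 − 9.81 = 11.79 kN/m³ (soil below base is submerged).
c·N_c·s_c = 23 × 27.9 × 1.3 = 834.21 kPa
q·N_q = 35.1 × 16.4 = 575.64 kPa
0.5·γ·B·N_γ·s_γ = 0.5 × 11.79 × 1.7 × 13.2 × 0.8 = 105.83 kPa
q_ult = 834.21 + 575.64 + 105.83 = 1515.7 kPa.
q_net = 1515.7 − 35.1 = 1480.6 kPa.
q_all(net) = 1480.6 / 3 = 493.53 kPa.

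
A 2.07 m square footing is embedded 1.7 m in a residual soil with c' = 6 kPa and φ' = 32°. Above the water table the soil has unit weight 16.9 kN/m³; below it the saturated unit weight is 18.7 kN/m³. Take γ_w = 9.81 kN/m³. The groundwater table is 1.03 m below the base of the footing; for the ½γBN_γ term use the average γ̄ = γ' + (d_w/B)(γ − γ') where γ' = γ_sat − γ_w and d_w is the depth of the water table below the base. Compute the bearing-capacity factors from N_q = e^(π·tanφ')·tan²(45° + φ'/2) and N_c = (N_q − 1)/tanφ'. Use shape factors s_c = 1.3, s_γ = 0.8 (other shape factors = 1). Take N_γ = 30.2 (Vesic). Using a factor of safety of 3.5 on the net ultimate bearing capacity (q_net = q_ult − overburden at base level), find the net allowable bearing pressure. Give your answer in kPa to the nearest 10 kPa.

N_q = e^(π·tan32°)·tan²(61°) = 23.18; N_c = (N_q − 1)/tanφ' = 35.49.
Effective surcharge at the founding depth q = γ·D_f = 16.9 × 1.7 = 28.73 kPa.
With d_w = 1.03 m < B, γ̄ = 8.89 + (1.03/2.07) × (16.9 − 8.89) = 12.876 kN/m³.
q_ult = c·N_c·s_c + q·N_q + 0.5·γ·B·N_γ·s_γ
     = 6 × 35.49 × 1.3 + 28.73 × 23.177 + 0.5 × 12.876 × 2.07 × 30.2 × 0.8
     = 276.82 + 665.87 + 321.96 = 1264.7 kPa.
q_net = 1264.7 − 28.73 = 1235.9 kPa.
q_all(net) = 1235.9 / 3.5 = 353.12 kPa.

q_all(net) ≈ 350 kPa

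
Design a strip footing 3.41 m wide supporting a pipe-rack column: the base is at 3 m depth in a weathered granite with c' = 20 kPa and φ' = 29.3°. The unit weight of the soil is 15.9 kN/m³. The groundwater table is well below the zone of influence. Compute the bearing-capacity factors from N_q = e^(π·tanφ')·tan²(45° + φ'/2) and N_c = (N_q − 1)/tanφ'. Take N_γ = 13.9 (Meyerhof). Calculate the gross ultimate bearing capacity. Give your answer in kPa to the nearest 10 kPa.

tan29.3° = 0.5612, so N_q = e^(π×0.5612)·tan²(59.65°) = 5.83 × 2.917 = 17.
N_c = (17 − 1)/tan29.3° = 28.52.
Overburden at base level: q = 15.9 × 3 = 47.7 kPa.
Cohesion term c·N_c = 20 × 28.52 = 570.39 kPa; surcharge term q·N_q = 47.7 × 17.004 = 811.11 kPa; self-weight term 0.5·γ·B·N_γ = 0.5 × 15.9 × 3.41 × 13.9 = 376.82 kPa.
q_ult = 570.39 + 811.11 + 376.82 = 1758.3 kPa.

q_ult ≈ 1760 kPa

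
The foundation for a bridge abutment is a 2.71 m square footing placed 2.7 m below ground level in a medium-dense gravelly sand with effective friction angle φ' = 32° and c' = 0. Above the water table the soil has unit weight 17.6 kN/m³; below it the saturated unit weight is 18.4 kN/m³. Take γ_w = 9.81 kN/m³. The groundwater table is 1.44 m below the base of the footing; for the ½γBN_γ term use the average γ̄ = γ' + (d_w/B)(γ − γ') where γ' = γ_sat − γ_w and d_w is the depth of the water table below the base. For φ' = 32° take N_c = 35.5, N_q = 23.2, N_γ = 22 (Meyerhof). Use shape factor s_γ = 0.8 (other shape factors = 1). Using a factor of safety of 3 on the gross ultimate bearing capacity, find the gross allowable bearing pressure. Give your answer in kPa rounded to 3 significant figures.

q_all ≈ 474 kPa

Overburden at base level: q = 17.6 × 2.7 = 47.52 kPa.
The water table is 1.44 m below the base (< B = 2.71 m), so the ½γBN_γ term uses γ̄ = γ' + (d_w/B)(γ − γ') = 8.59 + (1.44/2.71)(17.6 − 8.59) = 13.378 kN/m³.
Surcharge term q·N_q = 47.52 × 23.2 = 1102.5 kPa; self-weight term 0.5·γ·B·N_γ·s_γ = 0.5 × 13.378 × 2.71 × 22 × 0.8 = 319.03 kPa.
q_ult = 1102.5 + 319.03 = 1421.5 kPa.
q_all = 1421.5 / 3 = 473.83 kPa.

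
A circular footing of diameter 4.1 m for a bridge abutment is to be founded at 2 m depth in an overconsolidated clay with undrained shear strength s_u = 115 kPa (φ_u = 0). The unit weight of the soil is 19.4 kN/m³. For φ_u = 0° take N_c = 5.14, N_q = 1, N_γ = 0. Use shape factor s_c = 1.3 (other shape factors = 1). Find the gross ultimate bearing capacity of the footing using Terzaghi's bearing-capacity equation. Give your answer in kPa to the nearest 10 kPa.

q_ult ≈ 810 kPa

q = γ·D_f = 19.4 × 2 = 38.8 kPa.
c·N_c·s_c = 115 × 5.14 × 1.3 = 768.43 kPa
q·N_q = 38.8 × 1 = 38.8 kPa
q_ult = 768.43 + 38.8 = 807.23 kPa.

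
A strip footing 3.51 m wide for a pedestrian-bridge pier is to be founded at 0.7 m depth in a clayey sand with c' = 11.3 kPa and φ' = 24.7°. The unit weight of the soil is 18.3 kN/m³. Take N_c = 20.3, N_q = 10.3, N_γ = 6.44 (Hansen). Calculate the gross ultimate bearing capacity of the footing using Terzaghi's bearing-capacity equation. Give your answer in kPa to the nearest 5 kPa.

q_ult ≈ 570 kPa

Overburden at base level: q = 18.3 × 0.7 = 12.81 kPa.
Cohesion term c·N_c = 11.3 × 20.3 = 229.39 kPa; surcharge term q·N_q = 12.81 × 10.3 = 131.94 kPa; self-weight term 0.5·γ·B·N_γ = 0.5 × 18.3 × 3.51 × 6.44 = 206.83 kPa.
q_ult = 229.39 + 131.94 + 206.83 = 568.16 kPa.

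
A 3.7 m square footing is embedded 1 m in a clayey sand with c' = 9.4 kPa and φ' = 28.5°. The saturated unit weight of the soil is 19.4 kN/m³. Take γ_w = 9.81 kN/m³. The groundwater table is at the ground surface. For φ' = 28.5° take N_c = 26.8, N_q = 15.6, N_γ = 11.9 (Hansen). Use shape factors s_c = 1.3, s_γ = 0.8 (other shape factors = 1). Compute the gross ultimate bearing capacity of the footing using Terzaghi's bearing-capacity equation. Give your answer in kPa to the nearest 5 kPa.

Water table at ground surface, so effective unit weight γ' = 19.4 − 9.81 = 9.59 kN/m³ is used throughout; overburden q = 9.59 × 1 = 9.59 kPa; the same γ' applies in the ½γBN_γ term.
Cohesion term c·N_c·s_c = 9.4 × 26.8 × 1.3 = 327.5 kPa; surcharge term q·N_q = 9.59 × 15.6 = 149.6 kPa; self-weight term 0.5·γ·B·N_γ·s_γ = 0.5 × 9.59 × 3.7 × 11.9 × 0.8 = 168.9 kPa.
q_ult = 327.5 + 149.6 + 168.9 = 646 kPa.

q_ult ≈ 645 kPa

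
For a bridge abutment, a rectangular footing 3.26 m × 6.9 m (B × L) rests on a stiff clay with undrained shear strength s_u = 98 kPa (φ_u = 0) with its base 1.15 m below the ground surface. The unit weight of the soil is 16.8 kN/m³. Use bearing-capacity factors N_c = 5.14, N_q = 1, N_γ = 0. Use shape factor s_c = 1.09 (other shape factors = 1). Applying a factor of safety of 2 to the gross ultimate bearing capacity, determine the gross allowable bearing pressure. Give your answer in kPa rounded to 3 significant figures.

q_all ≈ 284 kPa

q = γ·D_f = 16.8 × 1.15 = 19.32 kPa.
c·N_c·s_c = 98 × 5.14 × 1.09 = 549.05 kPa
q·N_q = 19.32 × 1 = 19.32 kPa
q_ult = 549.05 + 19.32 = 568.37 kPa.
q_all = q_ult / FS = 568.37 / 2 = 284.19 kPa.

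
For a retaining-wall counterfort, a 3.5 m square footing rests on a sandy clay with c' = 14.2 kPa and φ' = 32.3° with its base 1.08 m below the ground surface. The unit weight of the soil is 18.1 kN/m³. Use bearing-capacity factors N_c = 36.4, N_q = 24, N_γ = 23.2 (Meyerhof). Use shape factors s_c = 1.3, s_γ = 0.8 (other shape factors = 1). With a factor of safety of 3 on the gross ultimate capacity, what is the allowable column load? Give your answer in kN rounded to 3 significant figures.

P_all ≈ 7060 kN

q = γ·D_f = 18.1 × 1.08 = 19.548 kPa.
c·N_c·s_c = 14.2 × 36.4 × 1.3 = 671.94 kPa
q·N_q = 19.548 × 24 = 469.15 kPa
0.5·γ·B·N_γ·s_γ = 0.5 × 18.1 × 3.5 × 23.2 × 0.8 = 587.89 kPa
q_ult = 671.94 + 469.15 + 587.89 = 1729 kPa.
Gross allowable pressure q_all = 1729 / 3 = 576.33 kPa.
Footing area = 12.25 m², so allowable column load = 576.33 × 12.25 = 7060 kN.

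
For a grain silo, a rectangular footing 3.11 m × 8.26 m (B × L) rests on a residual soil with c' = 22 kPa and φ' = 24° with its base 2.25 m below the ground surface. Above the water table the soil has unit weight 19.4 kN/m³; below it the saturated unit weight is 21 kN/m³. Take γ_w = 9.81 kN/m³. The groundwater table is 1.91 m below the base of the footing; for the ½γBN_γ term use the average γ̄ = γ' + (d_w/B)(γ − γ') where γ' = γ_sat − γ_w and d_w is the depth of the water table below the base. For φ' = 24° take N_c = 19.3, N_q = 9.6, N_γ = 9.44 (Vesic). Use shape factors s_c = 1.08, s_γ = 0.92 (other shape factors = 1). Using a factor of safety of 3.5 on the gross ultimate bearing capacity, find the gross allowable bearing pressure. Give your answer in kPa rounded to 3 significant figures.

q_all ≈ 313 kPa

q = γ·D_f = 19.4 × 2.25 = 43.65 kPa.
γ' = 11.19 kN/m³; averaging over the depth B below the base, γ̄ = γ' + (d_w/B)(γ − γ') = 16.232 kN/m³.
c·N_c·s_c = 22 × 19.3 × 1.08 = 458.57 kPa
q·N_q = 43.65 × 9.6 = 419.04 kPa
0.5·γ·B·N_γ·s_γ = 0.5 × 16.232 × 3.11 × 9.44 × 0.92 = 219.21 kPa
q_ult = 458.57 + 419.04 + 219.21 = 1096.8 kPa.
q_all = 1096.8 / 3.5 = 313.38 kPa.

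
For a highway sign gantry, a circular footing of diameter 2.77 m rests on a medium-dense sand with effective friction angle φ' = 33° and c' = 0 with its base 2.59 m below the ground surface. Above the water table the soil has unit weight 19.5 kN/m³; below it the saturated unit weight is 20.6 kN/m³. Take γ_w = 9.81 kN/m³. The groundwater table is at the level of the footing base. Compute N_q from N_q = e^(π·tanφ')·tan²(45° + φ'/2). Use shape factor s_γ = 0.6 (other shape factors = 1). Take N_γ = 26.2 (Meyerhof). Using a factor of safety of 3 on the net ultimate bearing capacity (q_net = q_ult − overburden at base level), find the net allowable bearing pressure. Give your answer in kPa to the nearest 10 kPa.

N_q = e^(π·tan33°)·tan²(61.5°) = 26.09.
Overburden at base level: q = 19.5 × 2.59 = 50.505 kPa.
Below the base the soil is submerged, so the ½γBN_γ term uses γ' = 20.6 − 9.81 = 10.79 kN/m³.
Surcharge term q·N_q = 50.505 × 26.092 = 1317.8 kPa; self-weight term 0.5·γ·B·N_γ·s_γ = 0.5 × 10.79 × 2.77 × 26.2 × 0.6 = 234.92 kPa.
q_ult = 1317.8 + 234.92 = 1552.7 kPa.
q_net = 1552.7 − 50.505 = 1502.2 kPa.
q_all(net) = 1502.2 / 3 = 500.73 kPa.

q_all(net) ≈ 500 kPa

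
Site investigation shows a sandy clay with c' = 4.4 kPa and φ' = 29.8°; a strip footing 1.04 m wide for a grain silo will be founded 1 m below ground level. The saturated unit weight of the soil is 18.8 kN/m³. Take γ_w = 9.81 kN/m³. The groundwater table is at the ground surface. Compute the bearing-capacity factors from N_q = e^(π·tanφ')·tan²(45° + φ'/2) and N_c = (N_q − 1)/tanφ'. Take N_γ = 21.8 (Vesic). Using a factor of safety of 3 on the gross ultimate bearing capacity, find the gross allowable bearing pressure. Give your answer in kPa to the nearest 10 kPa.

q_all ≈ 130 kPa

N_q = e^(π·tan29.8°)·tan²(59.9°) = 17.99; N_c = (N_q − 1)/tanφ' = 29.66.
γ' = 18.8 − 9.81 = 8.99 kN/m³ (submerged throughout). q = 8.99 × 1 = 8.99 kPa; the same γ' applies in the ½γBN_γ term.
c·N_c = 4.4 × 29.665 = 130.52 kPa
q·N_q = 8.99 × 17.989 = 161.72 kPa
0.5·γ·B·N_γ = 0.5 × 8.99 × 1.04 × 21.8 = 101.91 kPa
q_ult = 130.52 + 161.72 + 101.91 = 394.16 kPa.
q_all = 394.16 / 3 = 131.39 kPa.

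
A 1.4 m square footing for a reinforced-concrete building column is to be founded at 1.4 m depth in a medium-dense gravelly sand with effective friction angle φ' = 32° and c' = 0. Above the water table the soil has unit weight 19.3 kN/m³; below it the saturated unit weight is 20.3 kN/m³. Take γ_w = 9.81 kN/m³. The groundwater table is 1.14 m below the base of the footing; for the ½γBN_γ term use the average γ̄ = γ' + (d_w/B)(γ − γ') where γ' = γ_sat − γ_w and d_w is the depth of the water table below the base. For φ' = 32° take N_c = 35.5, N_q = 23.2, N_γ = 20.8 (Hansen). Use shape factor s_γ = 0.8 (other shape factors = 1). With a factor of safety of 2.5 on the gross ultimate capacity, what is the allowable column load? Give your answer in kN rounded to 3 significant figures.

P_all ≈ 653 kN

Overburden at base level: q = 19.3 × 1.4 = 27.02 kPa.
The water table is 1.14 m below the base (< B = 1.4 m), so the ½γBN_γ term uses γ̄ = γ' + (d_w/B)(γ − γ') = 10.49 + (1.14/1.4)(19.3 − 10.49) = 17.664 kN/m³.
Surcharge term q·N_q = 27.02 × 23.2 = 626.86 kPa; self-weight term 0.5·γ·B·N_γ·s_γ = 0.5 × 17.664 × 1.4 × 20.8 × 0.8 = 205.75 kPa.
q_ult = 626.86 + 205.75 = 832.61 kPa.
Gross allowable pressure q_all = 832.61 / 2.5 = 333.05 kPa.
Footing area = 1.96 m², so allowable column load = 333.05 × 1.96 = 652.77 kN.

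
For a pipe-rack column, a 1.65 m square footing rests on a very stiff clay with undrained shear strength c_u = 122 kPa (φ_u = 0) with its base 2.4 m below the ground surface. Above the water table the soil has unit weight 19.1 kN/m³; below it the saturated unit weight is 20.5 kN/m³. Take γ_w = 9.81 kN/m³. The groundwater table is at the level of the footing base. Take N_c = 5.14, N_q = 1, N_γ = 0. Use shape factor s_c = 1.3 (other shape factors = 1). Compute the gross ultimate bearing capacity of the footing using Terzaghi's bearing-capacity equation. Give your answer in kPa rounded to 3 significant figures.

q = γ·D_f = 19.1 × 2.4 = 45.84 kPa.
c·N_c·s_c = 122 × 5.14 × 1.3 = 815.2 kPa
q·N_q = 45.84 × 1 = 45.84 kPa
q_ult = 815.2 + 45.84 = 861.04 kPa.

q_ult ≈ 861 kPa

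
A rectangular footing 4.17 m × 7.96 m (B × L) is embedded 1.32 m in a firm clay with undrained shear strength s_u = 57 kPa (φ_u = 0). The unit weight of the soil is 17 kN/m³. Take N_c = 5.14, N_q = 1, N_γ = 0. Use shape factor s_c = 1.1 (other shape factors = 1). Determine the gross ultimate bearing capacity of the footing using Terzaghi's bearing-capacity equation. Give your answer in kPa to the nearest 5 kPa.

q = γ·D_f = 17 × 1.32 = 22.44 kPa.
c·N_c·s_c = 57 × 5.14 × 1.1 = 322.28 kPa
q·N_q = 22.44 × 1 = 22.44 kPa
q_ult = 322.28 + 22.44 = 344.72 kPa.

q_ult ≈ 345 kPa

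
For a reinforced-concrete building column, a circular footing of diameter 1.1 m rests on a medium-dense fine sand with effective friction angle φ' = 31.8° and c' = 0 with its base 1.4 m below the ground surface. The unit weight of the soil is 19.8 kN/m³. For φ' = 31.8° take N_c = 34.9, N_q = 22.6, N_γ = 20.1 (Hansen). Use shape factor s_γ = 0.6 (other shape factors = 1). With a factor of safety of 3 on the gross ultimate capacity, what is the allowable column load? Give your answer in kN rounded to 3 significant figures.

q = γ·D_f = 19.8 × 1.4 = 27.72 kPa.
q·N_q = 27.72 × 22.6 = 626.47 kPa
0.5·γ·B·N_γ·s_γ = 0.5 × 19.8 × 1.1 × 20.1 × 0.6 = 131.33 kPa
q_ult = 626.47 + 131.33 = 757.81 kPa.
Gross allowable pressure q_all = 757.81 / 3 = 252.6 kPa.
Footing area = 0.9503 m², so allowable column load = 252.6 × 0.9503 = 240.05 kN.

P_all ≈ 240 kN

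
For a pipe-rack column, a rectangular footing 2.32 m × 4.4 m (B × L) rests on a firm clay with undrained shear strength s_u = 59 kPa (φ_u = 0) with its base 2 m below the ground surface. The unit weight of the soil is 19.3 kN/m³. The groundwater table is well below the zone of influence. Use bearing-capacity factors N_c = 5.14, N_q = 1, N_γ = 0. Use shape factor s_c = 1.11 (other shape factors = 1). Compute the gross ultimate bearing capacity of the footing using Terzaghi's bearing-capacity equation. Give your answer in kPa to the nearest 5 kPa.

Effective surcharge at the founding depth q = γ·D_f = 19.3 × 2 = 38.6 kPa.
q_ult = c·N_c·s_c + q·N_q
     = 59 × 5.14 × 1.11 + 38.6 × 1
     = 336.62 + 38.6 = 375.22 kPa.

q_ult ≈ 375 kPa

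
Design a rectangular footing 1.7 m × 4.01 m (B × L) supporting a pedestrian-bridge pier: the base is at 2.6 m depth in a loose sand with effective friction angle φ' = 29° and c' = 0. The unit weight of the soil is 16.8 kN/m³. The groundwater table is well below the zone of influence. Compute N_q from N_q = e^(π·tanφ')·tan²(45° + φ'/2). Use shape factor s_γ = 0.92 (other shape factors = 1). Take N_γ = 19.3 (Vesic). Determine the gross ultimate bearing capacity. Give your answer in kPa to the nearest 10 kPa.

tan29° = 0.5543, so N_q = e^(π×0.5543)·tan²(59.5°) = 5.705 × 2.882 = 16.44.
Overburden at base level: q = 16.8 × 2.6 = 43.68 kPa.
Surcharge term q·N_q = 43.68 × 16.443 = 718.24 kPa; self-weight term 0.5·γ·B·N_γ·s_γ = 0.5 × 16.8 × 1.7 × 19.3 × 0.92 = 253.56 kPa.
q_ult = 718.24 + 253.56 = 971.8 kPa.

q_ult ≈ 970 kPa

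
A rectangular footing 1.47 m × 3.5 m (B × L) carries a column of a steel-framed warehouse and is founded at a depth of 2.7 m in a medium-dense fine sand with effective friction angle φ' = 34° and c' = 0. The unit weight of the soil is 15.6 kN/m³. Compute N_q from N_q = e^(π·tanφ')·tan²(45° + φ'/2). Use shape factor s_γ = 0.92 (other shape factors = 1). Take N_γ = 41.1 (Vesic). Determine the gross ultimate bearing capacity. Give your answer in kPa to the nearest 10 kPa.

tan34° = 0.6745, so N_q = e^(π×0.6745)·tan²(62°) = 8.323 × 3.537 = 29.44.
Overburden at base level: q = 15.6 × 2.7 = 42.12 kPa.
Surcharge term q·N_q = 42.12 × 29.44 = 1240 kPa; self-weight term 0.5·γ·B·N_γ·s_γ = 0.5 × 15.6 × 1.47 × 41.1 × 0.92 = 433.55 kPa.
q_ult = 1240 + 433.55 = 1673.6 kPa.

q_ult ≈ 1670 kPa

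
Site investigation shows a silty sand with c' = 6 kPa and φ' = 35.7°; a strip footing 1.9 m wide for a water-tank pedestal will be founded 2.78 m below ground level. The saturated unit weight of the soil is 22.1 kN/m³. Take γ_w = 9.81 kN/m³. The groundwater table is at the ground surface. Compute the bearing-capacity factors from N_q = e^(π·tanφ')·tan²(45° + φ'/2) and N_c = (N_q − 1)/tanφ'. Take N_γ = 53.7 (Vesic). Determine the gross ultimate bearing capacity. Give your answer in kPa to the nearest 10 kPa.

q_ult ≈ 2160 kPa

tan35.7° = 0.7186, so N_q = e^(π×0.7186)·tan²(62.85°) = 9.559 × 3.802 = 36.35.
N_c = (36.35 − 1)/tan35.7° = 49.19.
With the water table at the surface the whole profile is submerged: γ' = 22.1 − 9.81 = 12.29 kN/m³, so q = γ'·D_f = 34.166 kPa; the same γ' applies in the ½γBN_γ term.
q_ult = c·N_c + q·N_q + 0.5·γ·B·N_γ
     = 6 × 49.19 + 34.166 × 36.346 + 0.5 × 12.29 × 1.9 × 53.7
     = 295.14 + 1241.8 + 626.97 = 2163.9 kPa.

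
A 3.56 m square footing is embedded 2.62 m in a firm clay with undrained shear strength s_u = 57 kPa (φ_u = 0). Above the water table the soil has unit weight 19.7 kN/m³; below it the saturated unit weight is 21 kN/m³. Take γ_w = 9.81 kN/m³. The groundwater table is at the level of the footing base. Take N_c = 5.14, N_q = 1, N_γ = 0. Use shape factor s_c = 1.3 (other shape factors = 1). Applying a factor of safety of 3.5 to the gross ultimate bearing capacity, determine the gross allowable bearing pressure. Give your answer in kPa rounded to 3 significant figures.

q_all ≈ 124 kPa

Effective surcharge at the founding depth q = γ·D_f = 19.7 × 2.62 = 51.614 kPa.
q_ult = c·N_c·s_c + q·N_q
     = 57 × 5.14 × 1.3 + 51.614 × 1
     = 380.87 + 51.614 = 432.49 kPa.
q_all = q_ult / FS = 432.49 / 3.5 = 123.57 kPa.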